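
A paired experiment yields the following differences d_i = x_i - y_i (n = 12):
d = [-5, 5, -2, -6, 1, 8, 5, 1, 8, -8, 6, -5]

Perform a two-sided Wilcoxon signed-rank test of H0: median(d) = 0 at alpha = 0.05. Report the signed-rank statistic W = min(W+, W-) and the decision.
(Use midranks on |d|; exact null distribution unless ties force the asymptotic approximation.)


Step 1: Drop any zero differences (none here) and take |d_i|.
|d| = [5, 5, 2, 6, 1, 8, 5, 1, 8, 8, 6, 5]
Step 2: Midrank |d_i| (ties get averaged ranks).
ranks: |5|->5.5, |5|->5.5, |2|->3, |6|->8.5, |1|->1.5, |8|->11, |5|->5.5, |1|->1.5, |8|->11, |8|->11, |6|->8.5, |5|->5.5
Step 3: Attach original signs; sum ranks with positive sign and with negative sign.
W+ = 5.5 + 1.5 + 11 + 5.5 + 1.5 + 11 + 8.5 = 44.5
W- = 5.5 + 3 + 8.5 + 11 + 5.5 = 33.5
(Check: W+ + W- = 78 should equal n(n+1)/2 = 78.)
Step 4: Test statistic W = min(W+, W-) = 33.5.
Step 5: Ties in |d|, so use the tie-corrected normal approximation.
        E[W] = n(n+1)/4 = 12*13/4 = 39.
        Tie groups: |d|=1 (t=2), |d|=5 (t=4), |d|=6 (t=2), |d|=8 (t=3); sum(t^3 - t) = 96.
        Var[W] = n(n+1)(2n+1)/24 - sum(t^3-t)/48 = 3900/24 - 96/48 = 160.5.
        z = (W - E[W]) / sqrt(Var[W]) = (33.5 - 39) / 12.6689 = -0.4341.
        Two-sided p = 2*Phi(z) = 0.664190.
Step 6: alpha = 0.05. fail to reject H0.

W+ = 44.5, W- = 33.5, W = min = 33.5, p = 0.664190, fail to reject H0.


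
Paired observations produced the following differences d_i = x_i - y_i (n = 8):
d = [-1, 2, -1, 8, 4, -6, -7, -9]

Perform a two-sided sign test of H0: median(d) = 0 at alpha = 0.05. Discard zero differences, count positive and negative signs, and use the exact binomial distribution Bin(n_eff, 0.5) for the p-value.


Step 1: Discard zero differences. Original n = 8; n_eff = number of nonzero differences = 8.
Nonzero differences (with sign): -1, +2, -1, +8, +4, -6, -7, -9
Step 2: Count signs: positive = 3, negative = 5.
Step 3: Under H0: P(positive) = 0.5, so the number of positives S ~ Bin(8, 0.5).
Step 4: Two-sided exact p-value = sum of Bin(8,0.5) probabilities at or below the observed probability = 0.726562.
Step 5: alpha = 0.05. fail to reject H0.

n_eff = 8, pos = 3, neg = 5, p = 0.726562, fail to reject H0.


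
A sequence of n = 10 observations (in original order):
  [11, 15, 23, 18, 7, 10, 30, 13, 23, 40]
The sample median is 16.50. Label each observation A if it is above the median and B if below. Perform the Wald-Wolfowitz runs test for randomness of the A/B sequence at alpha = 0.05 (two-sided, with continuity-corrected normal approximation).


Step 1: Compute median = 16.50; label A = above, B = below.
Labels in order: BBAABBABAA  (n_A = 5, n_B = 5)
Step 2: Count runs R = 6.
Step 3: Under H0 (random ordering), E[R] = 2*n_A*n_B/(n_A+n_B) + 1 = 2*5*5/10 + 1 = 6.0000.
        Var[R] = 2*n_A*n_B*(2*n_A*n_B - n_A - n_B) / ((n_A+n_B)^2 * (n_A+n_B-1)) = 2000/900 = 2.2222.
        SD[R] = 1.4907.
Step 4: R = E[R], so z = 0 with no continuity correction.
Step 5: Two-sided p-value via normal approximation = 2*(1 - Phi(|z|)) = 1.000000.
Step 6: alpha = 0.05. fail to reject H0.

R = 6, z = 0.0000, p = 1.000000, fail to reject H0.


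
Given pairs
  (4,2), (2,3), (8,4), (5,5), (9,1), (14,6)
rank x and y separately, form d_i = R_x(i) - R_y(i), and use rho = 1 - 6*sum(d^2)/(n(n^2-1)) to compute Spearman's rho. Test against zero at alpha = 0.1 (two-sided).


Step 1: Rank x and y separately (midranks; no ties here).
rank(x): 4->2, 2->1, 8->4, 5->3, 9->5, 14->6
rank(y): 2->2, 3->3, 4->4, 5->5, 1->1, 6->6
Step 2: d_i = R_x(i) - R_y(i); compute d_i^2.
  (2-2)^2=0, (1-3)^2=4, (4-4)^2=0, (3-5)^2=4, (5-1)^2=16, (6-6)^2=0
sum(d^2) = 24.
Step 3: rho = 1 - 6*24 / (6*(6^2 - 1)) = 1 - 144/210 = 0.314286.
Step 4: Under H0, t = rho * sqrt((n-2)/(1-rho^2)) = 0.6621 ~ t(4).
Step 5: Two-sided p-value from the t-distribution with 4 df = 0.544093.
Step 6: alpha = 0.1. fail to reject H0.

rho = 0.3143, p = 0.544093, fail to reject H0 at alpha = 0.1.


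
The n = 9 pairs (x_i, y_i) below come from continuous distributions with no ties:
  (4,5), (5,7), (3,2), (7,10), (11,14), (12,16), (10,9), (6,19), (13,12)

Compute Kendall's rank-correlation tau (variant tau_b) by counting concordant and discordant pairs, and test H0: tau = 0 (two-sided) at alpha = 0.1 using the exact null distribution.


Step 1: Enumerate the 36 unordered pairs (i,j) with i<j and classify each by sign(x_j-x_i) * sign(y_j-y_i).
  (1,2):dx=+1,dy=+2->C; (1,3):dx=-1,dy=-3->C; (1,4):dx=+3,dy=+5->C; (1,5):dx=+7,dy=+9->C
  (1,6):dx=+8,dy=+11->C; (1,7):dx=+6,dy=+4->C; (1,8):dx=+2,dy=+14->C; (1,9):dx=+9,dy=+7->C
  (2,3):dx=-2,dy=-5->C; (2,4):dx=+2,dy=+3->C; (2,5):dx=+6,dy=+7->C; (2,6):dx=+7,dy=+9->C
  (2,7):dx=+5,dy=+2->C; (2,8):dx=+1,dy=+12->C; (2,9):dx=+8,dy=+5->C; (3,4):dx=+4,dy=+8->C
  (3,5):dx=+8,dy=+12->C; (3,6):dx=+9,dy=+14->C; (3,7):dx=+7,dy=+7->C; (3,8):dx=+3,dy=+17->C
  (3,9):dx=+10,dy=+10->C; (4,5):dx=+4,dy=+4->C; (4,6):dx=+5,dy=+6->C; (4,7):dx=+3,dy=-1->D
  (4,8):dx=-1,dy=+9->D; (4,9):dx=+6,dy=+2->C; (5,6):dx=+1,dy=+2->C; (5,7):dx=-1,dy=-5->C
  (5,8):dx=-5,dy=+5->D; (5,9):dx=+2,dy=-2->D; (6,7):dx=-2,dy=-7->C; (6,8):dx=-6,dy=+3->D
  (6,9):dx=+1,dy=-4->D; (7,8):dx=-4,dy=+10->D; (7,9):dx=+3,dy=+3->C; (8,9):dx=+7,dy=-7->D
Step 2: C = 28, D = 8, total pairs = 36.
Step 3: tau = (C - D)/(n(n-1)/2) = (28 - 8)/36 = 0.555556.
Step 4: Exact two-sided p-value (enumerate n! = 362880 permutations of y under H0): p = 0.044615.
Step 5: alpha = 0.1. reject H0.

tau_b = 0.5556 (C=28, D=8), p = 0.044615, reject H0.


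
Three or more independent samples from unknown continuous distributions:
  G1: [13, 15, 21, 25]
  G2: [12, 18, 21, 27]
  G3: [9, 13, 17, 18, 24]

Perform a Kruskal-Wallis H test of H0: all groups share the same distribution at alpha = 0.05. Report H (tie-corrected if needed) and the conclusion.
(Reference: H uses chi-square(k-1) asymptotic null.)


Step 1: Combine all N = 13 observations and assign midranks.
sorted (value, group, rank): (9,G3,1), (12,G2,2), (13,G1,3.5), (13,G3,3.5), (15,G1,5), (17,G3,6), (18,G2,7.5), (18,G3,7.5), (21,G1,9.5), (21,G2,9.5), (24,G3,11), (25,G1,12), (27,G2,13)
Step 2: Sum ranks within each group.
R_1 = 30 (n_1 = 4)
R_2 = 32 (n_2 = 4)
R_3 = 29 (n_3 = 5)
Step 3: H = 12/(N(N+1)) * sum(R_i^2/n_i) - 3(N+1)
     = 12/(13*14) * (30^2/4 + 32^2/4 + 29^2/5) - 3*14
     = 0.065934 * 649.2 - 42
     = 0.804396.
Step 4: Ties present; correction factor C = 1 - 18/(13^3 - 13) = 0.991758. Corrected H = 0.804396 / 0.991758 = 0.811080.
Step 5: Under H0, H ~ chi^2(2); p-value = 0.666617.
Step 6: alpha = 0.05. fail to reject H0.

H = 0.8111, df = 2, p = 0.666617, fail to reject H0.


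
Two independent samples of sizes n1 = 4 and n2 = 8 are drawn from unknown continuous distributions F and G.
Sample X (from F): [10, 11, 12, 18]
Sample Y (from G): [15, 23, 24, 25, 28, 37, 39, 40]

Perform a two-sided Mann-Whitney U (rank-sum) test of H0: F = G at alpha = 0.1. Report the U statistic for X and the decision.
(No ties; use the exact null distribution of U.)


Step 1: Combine and sort all 12 observations; assign midranks.
sorted (value, group): (10,X), (11,X), (12,X), (15,Y), (18,X), (23,Y), (24,Y), (25,Y), (28,Y), (37,Y), (39,Y), (40,Y)
ranks: 10->1, 11->2, 12->3, 15->4, 18->5, 23->6, 24->7, 25->8, 28->9, 37->10, 39->11, 40->12
Step 2: Rank sum for X: R1 = 1 + 2 + 3 + 5 = 11.
Step 3: U_X = R1 - n1(n1+1)/2 = 11 - 4*5/2 = 11 - 10 = 1.
       U_Y = n1*n2 - U_X = 32 - 1 = 31.
Step 4: No ties, so the exact null distribution of U (based on enumerating the C(12,4) = 495 equally likely rank assignments) gives the two-sided p-value.
Step 5: p-value = 0.008081; compare to alpha = 0.1. reject H0.

U_X = 1, p = 0.008081, reject H0 at alpha = 0.1.


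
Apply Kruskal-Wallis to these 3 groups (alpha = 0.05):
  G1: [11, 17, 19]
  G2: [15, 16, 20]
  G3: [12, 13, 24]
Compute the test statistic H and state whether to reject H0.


Step 1: Combine all N = 9 observations and assign midranks.
sorted (value, group, rank): (11,G1,1), (12,G3,2), (13,G3,3), (15,G2,4), (16,G2,5), (17,G1,6), (19,G1,7), (20,G2,8), (24,G3,9)
Step 2: Sum ranks within each group.
R_1 = 14 (n_1 = 3)
R_2 = 17 (n_2 = 3)
R_3 = 14 (n_3 = 3)
Step 3: H = 12/(N(N+1)) * sum(R_i^2/n_i) - 3(N+1)
     = 12/(9*10) * (14^2/3 + 17^2/3 + 14^2/3) - 3*10
     = 0.133333 * 227 - 30
     = 0.266667.
Step 4: No ties, so H is used without correction.
Step 5: Under H0, H ~ chi^2(2); p-value = 0.875173.
Step 6: alpha = 0.05. fail to reject H0.

H = 0.2667, df = 2, p = 0.875173, fail to reject H0.


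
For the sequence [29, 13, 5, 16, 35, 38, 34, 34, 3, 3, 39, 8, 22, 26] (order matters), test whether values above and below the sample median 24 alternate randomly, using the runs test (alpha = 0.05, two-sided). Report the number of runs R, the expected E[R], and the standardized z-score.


Step 1: Compute median = 24; label A = above, B = below.
Labels in order: ABBBAAAABBABBA  (n_A = 7, n_B = 7)
Step 2: Count runs R = 7.
Step 3: Under H0 (random ordering), E[R] = 2*n_A*n_B/(n_A+n_B) + 1 = 2*7*7/14 + 1 = 8.0000.
        Var[R] = 2*n_A*n_B*(2*n_A*n_B - n_A - n_B) / ((n_A+n_B)^2 * (n_A+n_B-1)) = 8232/2548 = 3.2308.
        SD[R] = 1.7974.
Step 4: Continuity-corrected z = (R + 0.5 - E[R]) / SD[R] = (7 + 0.5 - 8.0000) / 1.7974 = -0.2782.
Step 5: Two-sided p-value via normal approximation = 2*(1 - Phi(|z|)) = 0.780879.
Step 6: alpha = 0.05. fail to reject H0.

R = 7, z = -0.2782, p = 0.780879, fail to reject H0.


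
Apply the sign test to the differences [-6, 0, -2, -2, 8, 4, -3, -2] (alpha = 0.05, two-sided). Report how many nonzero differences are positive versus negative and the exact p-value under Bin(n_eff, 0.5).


Step 1: Discard zero differences. Original n = 8; n_eff = number of nonzero differences = 7.
Nonzero differences (with sign): -6, -2, -2, +8, +4, -3, -2
Step 2: Count signs: positive = 2, negative = 5.
Step 3: Under H0: P(positive) = 0.5, so the number of positives S ~ Bin(7, 0.5).
Step 4: Two-sided exact p-value = sum of Bin(7,0.5) probabilities at or below the observed probability = 0.453125.
Step 5: alpha = 0.05. fail to reject H0.

n_eff = 7, pos = 2, neg = 5, p = 0.453125, fail to reject H0.


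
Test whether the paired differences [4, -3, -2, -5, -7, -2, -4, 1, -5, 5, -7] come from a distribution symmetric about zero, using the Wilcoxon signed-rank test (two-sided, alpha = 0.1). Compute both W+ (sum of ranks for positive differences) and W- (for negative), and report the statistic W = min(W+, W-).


Step 1: Drop any zero differences (none here) and take |d_i|.
|d| = [4, 3, 2, 5, 7, 2, 4, 1, 5, 5, 7]
Step 2: Midrank |d_i| (ties get averaged ranks).
ranks: |4|->5.5, |3|->4, |2|->2.5, |5|->8, |7|->10.5, |2|->2.5, |4|->5.5, |1|->1, |5|->8, |5|->8, |7|->10.5
Step 3: Attach original signs; sum ranks with positive sign and with negative sign.
W+ = 5.5 + 1 + 8 = 14.5
W- = 4 + 2.5 + 8 + 10.5 + 2.5 + 5.5 + 8 + 10.5 = 51.5
(Check: W+ + W- = 66 should equal n(n+1)/2 = 66.)
Step 4: Test statistic W = min(W+, W-) = 14.5.
Step 5: Ties in |d|, so use the tie-corrected normal approximation.
        E[W] = n(n+1)/4 = 11*12/4 = 33.
        Tie groups: |d|=2 (t=2), |d|=4 (t=2), |d|=5 (t=3), |d|=7 (t=2); sum(t^3 - t) = 42.
        Var[W] = n(n+1)(2n+1)/24 - sum(t^3-t)/48 = 3036/24 - 42/48 = 125.625.
        z = (W - E[W]) / sqrt(Var[W]) = (14.5 - 33) / 11.2083 = -1.6506.
        Two-sided p = 2*Phi(z) = 0.098827.
Step 6: alpha = 0.1. reject H0.

W+ = 14.5, W- = 51.5, W = min = 14.5, p = 0.098827, reject H0.


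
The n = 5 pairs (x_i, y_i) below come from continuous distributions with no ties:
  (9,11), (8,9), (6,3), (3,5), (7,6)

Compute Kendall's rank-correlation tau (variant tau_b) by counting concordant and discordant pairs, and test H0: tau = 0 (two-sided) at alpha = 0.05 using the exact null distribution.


Step 1: Enumerate the 10 unordered pairs (i,j) with i<j and classify each by sign(x_j-x_i) * sign(y_j-y_i).
  (1,2):dx=-1,dy=-2->C; (1,3):dx=-3,dy=-8->C; (1,4):dx=-6,dy=-6->C; (1,5):dx=-2,dy=-5->C
  (2,3):dx=-2,dy=-6->C; (2,4):dx=-5,dy=-4->C; (2,5):dx=-1,dy=-3->C; (3,4):dx=-3,dy=+2->D
  (3,5):dx=+1,dy=+3->C; (4,5):dx=+4,dy=+1->C
Step 2: C = 9, D = 1, total pairs = 10.
Step 3: tau = (C - D)/(n(n-1)/2) = (9 - 1)/10 = 0.800000.
Step 4: Exact two-sided p-value (enumerate n! = 120 permutations of y under H0): p = 0.083333.
Step 5: alpha = 0.05. fail to reject H0.

tau_b = 0.8000 (C=9, D=1), p = 0.083333, fail to reject H0.


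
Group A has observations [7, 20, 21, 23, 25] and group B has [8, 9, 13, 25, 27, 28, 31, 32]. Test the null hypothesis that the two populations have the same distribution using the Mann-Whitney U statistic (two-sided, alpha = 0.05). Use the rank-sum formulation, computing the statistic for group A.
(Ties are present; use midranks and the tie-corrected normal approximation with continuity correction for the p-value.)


Step 1: Combine and sort all 13 observations; assign midranks.
sorted (value, group): (7,X), (8,Y), (9,Y), (13,Y), (20,X), (21,X), (23,X), (25,X), (25,Y), (27,Y), (28,Y), (31,Y), (32,Y)
ranks: 7->1, 8->2, 9->3, 13->4, 20->5, 21->6, 23->7, 25->8.5, 25->8.5, 27->10, 28->11, 31->12, 32->13
Step 2: Rank sum for X: R1 = 1 + 5 + 6 + 7 + 8.5 = 27.5.
Step 3: U_X = R1 - n1(n1+1)/2 = 27.5 - 5*6/2 = 27.5 - 15 = 12.5.
       U_Y = n1*n2 - U_X = 40 - 12.5 = 27.5.
Step 4: Ties are present, so use the tie-corrected normal approximation (with continuity correction) for the p-value.
Step 5: p-value = 0.304842; compare to alpha = 0.05. fail to reject H0.

U_X = 12.5, p = 0.304842, fail to reject H0 at alpha = 0.05.


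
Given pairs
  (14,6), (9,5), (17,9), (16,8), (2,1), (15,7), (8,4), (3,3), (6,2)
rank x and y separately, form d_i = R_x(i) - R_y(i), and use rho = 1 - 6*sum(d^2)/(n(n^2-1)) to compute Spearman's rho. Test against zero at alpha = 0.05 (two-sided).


Step 1: Rank x and y separately (midranks; no ties here).
rank(x): 14->6, 9->5, 17->9, 16->8, 2->1, 15->7, 8->4, 3->2, 6->3
rank(y): 6->6, 5->5, 9->9, 8->8, 1->1, 7->7, 4->4, 3->3, 2->2
Step 2: d_i = R_x(i) - R_y(i); compute d_i^2.
  (6-6)^2=0, (5-5)^2=0, (9-9)^2=0, (8-8)^2=0, (1-1)^2=0, (7-7)^2=0, (4-4)^2=0, (2-3)^2=1, (3-2)^2=1
sum(d^2) = 2.
Step 3: rho = 1 - 6*2 / (9*(9^2 - 1)) = 1 - 12/720 = 0.983333.
Step 4: Under H0, t = rho * sqrt((n-2)/(1-rho^2)) = 14.3096 ~ t(7).
Step 5: Two-sided p-value from the t-distribution with 7 df = 0.000002.
Step 6: alpha = 0.05. reject H0.

rho = 0.9833, p = 0.000002, reject H0 at alpha = 0.05.


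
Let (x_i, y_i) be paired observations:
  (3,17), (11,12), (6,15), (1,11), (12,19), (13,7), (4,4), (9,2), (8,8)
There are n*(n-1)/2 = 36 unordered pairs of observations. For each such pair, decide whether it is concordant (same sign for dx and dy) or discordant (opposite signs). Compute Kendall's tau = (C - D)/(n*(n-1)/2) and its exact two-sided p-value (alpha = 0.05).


Step 1: Enumerate the 36 unordered pairs (i,j) with i<j and classify each by sign(x_j-x_i) * sign(y_j-y_i).
  (1,2):dx=+8,dy=-5->D; (1,3):dx=+3,dy=-2->D; (1,4):dx=-2,dy=-6->C; (1,5):dx=+9,dy=+2->C
  (1,6):dx=+10,dy=-10->D; (1,7):dx=+1,dy=-13->D; (1,8):dx=+6,dy=-15->D; (1,9):dx=+5,dy=-9->D
  (2,3):dx=-5,dy=+3->D; (2,4):dx=-10,dy=-1->C; (2,5):dx=+1,dy=+7->C; (2,6):dx=+2,dy=-5->D
  (2,7):dx=-7,dy=-8->C; (2,8):dx=-2,dy=-10->C; (2,9):dx=-3,dy=-4->C; (3,4):dx=-5,dy=-4->C
  (3,5):dx=+6,dy=+4->C; (3,6):dx=+7,dy=-8->D; (3,7):dx=-2,dy=-11->C; (3,8):dx=+3,dy=-13->D
  (3,9):dx=+2,dy=-7->D; (4,5):dx=+11,dy=+8->C; (4,6):dx=+12,dy=-4->D; (4,7):dx=+3,dy=-7->D
  (4,8):dx=+8,dy=-9->D; (4,9):dx=+7,dy=-3->D; (5,6):dx=+1,dy=-12->D; (5,7):dx=-8,dy=-15->C
  (5,8):dx=-3,dy=-17->C; (5,9):dx=-4,dy=-11->C; (6,7):dx=-9,dy=-3->C; (6,8):dx=-4,dy=-5->C
  (6,9):dx=-5,dy=+1->D; (7,8):dx=+5,dy=-2->D; (7,9):dx=+4,dy=+4->C; (8,9):dx=-1,dy=+6->D
Step 2: C = 17, D = 19, total pairs = 36.
Step 3: tau = (C - D)/(n(n-1)/2) = (17 - 19)/36 = -0.055556.
Step 4: Exact two-sided p-value (enumerate n! = 362880 permutations of y under H0): p = 0.919455.
Step 5: alpha = 0.05. fail to reject H0.

tau_b = -0.0556 (C=17, D=19), p = 0.919455, fail to reject H0.


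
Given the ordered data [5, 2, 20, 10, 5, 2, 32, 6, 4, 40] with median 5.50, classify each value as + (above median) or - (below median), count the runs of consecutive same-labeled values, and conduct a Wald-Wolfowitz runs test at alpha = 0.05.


Step 1: Compute median = 5.50; label A = above, B = below.
Labels in order: BBAABBAABA  (n_A = 5, n_B = 5)
Step 2: Count runs R = 6.
Step 3: Under H0 (random ordering), E[R] = 2*n_A*n_B/(n_A+n_B) + 1 = 2*5*5/10 + 1 = 6.0000.
        Var[R] = 2*n_A*n_B*(2*n_A*n_B - n_A - n_B) / ((n_A+n_B)^2 * (n_A+n_B-1)) = 2000/900 = 2.2222.
        SD[R] = 1.4907.
Step 4: R = E[R], so z = 0 with no continuity correction.
Step 5: Two-sided p-value via normal approximation = 2*(1 - Phi(|z|)) = 1.000000.
Step 6: alpha = 0.05. fail to reject H0.

R = 6, z = 0.0000, p = 1.000000, fail to reject H0.


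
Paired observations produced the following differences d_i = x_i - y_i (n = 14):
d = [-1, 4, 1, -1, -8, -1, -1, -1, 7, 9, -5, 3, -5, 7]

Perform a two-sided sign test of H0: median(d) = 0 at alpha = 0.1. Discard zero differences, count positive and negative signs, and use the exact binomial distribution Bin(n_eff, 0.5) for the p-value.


Step 1: Discard zero differences. Original n = 14; n_eff = number of nonzero differences = 14.
Nonzero differences (with sign): -1, +4, +1, -1, -8, -1, -1, -1, +7, +9, -5, +3, -5, +7
Step 2: Count signs: positive = 6, negative = 8.
Step 3: Under H0: P(positive) = 0.5, so the number of positives S ~ Bin(14, 0.5).
Step 4: Two-sided exact p-value = sum of Bin(14,0.5) probabilities at or below the observed probability = 0.790527.
Step 5: alpha = 0.1. fail to reject H0.

n_eff = 14, pos = 6, neg = 8, p = 0.790527, fail to reject H0.


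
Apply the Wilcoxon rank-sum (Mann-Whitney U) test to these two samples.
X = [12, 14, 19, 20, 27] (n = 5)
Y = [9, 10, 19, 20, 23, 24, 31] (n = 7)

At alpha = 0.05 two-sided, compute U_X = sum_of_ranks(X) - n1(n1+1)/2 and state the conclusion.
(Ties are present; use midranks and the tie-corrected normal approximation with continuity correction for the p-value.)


Step 1: Combine and sort all 12 observations; assign midranks.
sorted (value, group): (9,Y), (10,Y), (12,X), (14,X), (19,X), (19,Y), (20,X), (20,Y), (23,Y), (24,Y), (27,X), (31,Y)
ranks: 9->1, 10->2, 12->3, 14->4, 19->5.5, 19->5.5, 20->7.5, 20->7.5, 23->9, 24->10, 27->11, 31->12
Step 2: Rank sum for X: R1 = 3 + 4 + 5.5 + 7.5 + 11 = 31.
Step 3: U_X = R1 - n1(n1+1)/2 = 31 - 5*6/2 = 31 - 15 = 16.
       U_Y = n1*n2 - U_X = 35 - 16 = 19.
Step 4: Ties are present, so use the tie-corrected normal approximation (with continuity correction) for the p-value.
Step 5: p-value = 0.870542; compare to alpha = 0.05. fail to reject H0.

U_X = 16, p = 0.870542, fail to reject H0 at alpha = 0.05.


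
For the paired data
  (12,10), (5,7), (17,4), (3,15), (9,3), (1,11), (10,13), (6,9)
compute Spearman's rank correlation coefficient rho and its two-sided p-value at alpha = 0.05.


Step 1: Rank x and y separately (midranks; no ties here).
rank(x): 12->7, 5->3, 17->8, 3->2, 9->5, 1->1, 10->6, 6->4
rank(y): 10->5, 7->3, 4->2, 15->8, 3->1, 11->6, 13->7, 9->4
Step 2: d_i = R_x(i) - R_y(i); compute d_i^2.
  (7-5)^2=4, (3-3)^2=0, (8-2)^2=36, (2-8)^2=36, (5-1)^2=16, (1-6)^2=25, (6-7)^2=1, (4-4)^2=0
sum(d^2) = 118.
Step 3: rho = 1 - 6*118 / (8*(8^2 - 1)) = 1 - 708/504 = -0.404762.
Step 4: Under H0, t = rho * sqrt((n-2)/(1-rho^2)) = -1.0842 ~ t(6).
Step 5: Two-sided p-value from the t-distribution with 6 df = 0.319889.
Step 6: alpha = 0.05. fail to reject H0.

rho = -0.4048, p = 0.319889, fail to reject H0 at alpha = 0.05.


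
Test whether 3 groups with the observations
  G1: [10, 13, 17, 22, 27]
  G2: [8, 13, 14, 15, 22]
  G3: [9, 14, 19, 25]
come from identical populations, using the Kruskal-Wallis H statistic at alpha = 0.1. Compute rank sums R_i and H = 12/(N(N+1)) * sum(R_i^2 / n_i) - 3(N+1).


Step 1: Combine all N = 14 observations and assign midranks.
sorted (value, group, rank): (8,G2,1), (9,G3,2), (10,G1,3), (13,G1,4.5), (13,G2,4.5), (14,G2,6.5), (14,G3,6.5), (15,G2,8), (17,G1,9), (19,G3,10), (22,G1,11.5), (22,G2,11.5), (25,G3,13), (27,G1,14)
Step 2: Sum ranks within each group.
R_1 = 42 (n_1 = 5)
R_2 = 31.5 (n_2 = 5)
R_3 = 31.5 (n_3 = 4)
Step 3: H = 12/(N(N+1)) * sum(R_i^2/n_i) - 3(N+1)
     = 12/(14*15) * (42^2/5 + 31.5^2/5 + 31.5^2/4) - 3*15
     = 0.057143 * 799.312 - 45
     = 0.675000.
Step 4: Ties present; correction factor C = 1 - 18/(14^3 - 14) = 0.993407. Corrected H = 0.675000 / 0.993407 = 0.679480.
Step 5: Under H0, H ~ chi^2(2); p-value = 0.711955.
Step 6: alpha = 0.1. fail to reject H0.

H = 0.6795, df = 2, p = 0.711955, fail to reject H0.


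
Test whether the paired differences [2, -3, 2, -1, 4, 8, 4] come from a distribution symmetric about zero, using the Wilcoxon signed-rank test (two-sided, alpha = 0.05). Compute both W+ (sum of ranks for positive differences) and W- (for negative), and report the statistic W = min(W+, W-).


Step 1: Drop any zero differences (none here) and take |d_i|.
|d| = [2, 3, 2, 1, 4, 8, 4]
Step 2: Midrank |d_i| (ties get averaged ranks).
ranks: |2|->2.5, |3|->4, |2|->2.5, |1|->1, |4|->5.5, |8|->7, |4|->5.5
Step 3: Attach original signs; sum ranks with positive sign and with negative sign.
W+ = 2.5 + 2.5 + 5.5 + 7 + 5.5 = 23
W- = 4 + 1 = 5
(Check: W+ + W- = 28 should equal n(n+1)/2 = 28.)
Step 4: Test statistic W = min(W+, W-) = 5.
Step 5: Ties in |d|, so use the tie-corrected normal approximation.
        E[W] = n(n+1)/4 = 7*8/4 = 14.
        Tie groups: |d|=2 (t=2), |d|=4 (t=2); sum(t^3 - t) = 12.
        Var[W] = n(n+1)(2n+1)/24 - sum(t^3-t)/48 = 840/24 - 12/48 = 34.75.
        z = (W - E[W]) / sqrt(Var[W]) = (5 - 14) / 5.8949 = -1.5267.
        Two-sided p = 2*Phi(z) = 0.126826.
Step 6: alpha = 0.05. fail to reject H0.

W+ = 23, W- = 5, W = min = 5, p = 0.126826, fail to reject H0.


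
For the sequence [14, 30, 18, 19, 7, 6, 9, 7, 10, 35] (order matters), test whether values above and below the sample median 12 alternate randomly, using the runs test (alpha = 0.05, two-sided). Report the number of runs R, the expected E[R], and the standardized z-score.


Step 1: Compute median = 12; label A = above, B = below.
Labels in order: AAAABBBBBA  (n_A = 5, n_B = 5)
Step 2: Count runs R = 3.
Step 3: Under H0 (random ordering), E[R] = 2*n_A*n_B/(n_A+n_B) + 1 = 2*5*5/10 + 1 = 6.0000.
        Var[R] = 2*n_A*n_B*(2*n_A*n_B - n_A - n_B) / ((n_A+n_B)^2 * (n_A+n_B-1)) = 2000/900 = 2.2222.
        SD[R] = 1.4907.
Step 4: Continuity-corrected z = (R + 0.5 - E[R]) / SD[R] = (3 + 0.5 - 6.0000) / 1.4907 = -1.6771.
Step 5: Two-sided p-value via normal approximation = 2*(1 - Phi(|z|)) = 0.093533.
Step 6: alpha = 0.05. fail to reject H0.

R = 3, z = -1.6771, p = 0.093533, fail to reject H0.


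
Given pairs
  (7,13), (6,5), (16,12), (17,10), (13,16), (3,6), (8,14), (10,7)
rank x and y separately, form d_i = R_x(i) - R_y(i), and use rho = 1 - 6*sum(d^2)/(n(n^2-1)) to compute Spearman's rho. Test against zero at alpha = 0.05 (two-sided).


Step 1: Rank x and y separately (midranks; no ties here).
rank(x): 7->3, 6->2, 16->7, 17->8, 13->6, 3->1, 8->4, 10->5
rank(y): 13->6, 5->1, 12->5, 10->4, 16->8, 6->2, 14->7, 7->3
Step 2: d_i = R_x(i) - R_y(i); compute d_i^2.
  (3-6)^2=9, (2-1)^2=1, (7-5)^2=4, (8-4)^2=16, (6-8)^2=4, (1-2)^2=1, (4-7)^2=9, (5-3)^2=4
sum(d^2) = 48.
Step 3: rho = 1 - 6*48 / (8*(8^2 - 1)) = 1 - 288/504 = 0.428571.
Step 4: Under H0, t = rho * sqrt((n-2)/(1-rho^2)) = 1.1619 ~ t(6).
Step 5: Two-sided p-value from the t-distribution with 6 df = 0.289403.
Step 6: alpha = 0.05. fail to reject H0.

rho = 0.4286, p = 0.289403, fail to reject H0 at alpha = 0.05.


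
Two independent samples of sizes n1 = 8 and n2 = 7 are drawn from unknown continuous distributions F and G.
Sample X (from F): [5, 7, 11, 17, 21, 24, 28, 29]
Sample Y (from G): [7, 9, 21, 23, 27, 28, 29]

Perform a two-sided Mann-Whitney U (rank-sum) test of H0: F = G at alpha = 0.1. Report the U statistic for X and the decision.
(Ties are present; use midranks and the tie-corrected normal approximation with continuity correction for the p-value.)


Step 1: Combine and sort all 15 observations; assign midranks.
sorted (value, group): (5,X), (7,X), (7,Y), (9,Y), (11,X), (17,X), (21,X), (21,Y), (23,Y), (24,X), (27,Y), (28,X), (28,Y), (29,X), (29,Y)
ranks: 5->1, 7->2.5, 7->2.5, 9->4, 11->5, 17->6, 21->7.5, 21->7.5, 23->9, 24->10, 27->11, 28->12.5, 28->12.5, 29->14.5, 29->14.5
Step 2: Rank sum for X: R1 = 1 + 2.5 + 5 + 6 + 7.5 + 10 + 12.5 + 14.5 = 59.
Step 3: U_X = R1 - n1(n1+1)/2 = 59 - 8*9/2 = 59 - 36 = 23.
       U_Y = n1*n2 - U_X = 56 - 23 = 33.
Step 4: Ties are present, so use the tie-corrected normal approximation (with continuity correction) for the p-value.
Step 5: p-value = 0.601222; compare to alpha = 0.1. fail to reject H0.

U_X = 23, p = 0.601222, fail to reject H0 at alpha = 0.1.


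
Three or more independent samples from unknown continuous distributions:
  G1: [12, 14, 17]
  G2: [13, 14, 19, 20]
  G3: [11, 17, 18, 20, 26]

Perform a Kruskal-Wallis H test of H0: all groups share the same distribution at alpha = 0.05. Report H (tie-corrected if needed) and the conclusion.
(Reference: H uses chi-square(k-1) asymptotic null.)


Step 1: Combine all N = 12 observations and assign midranks.
sorted (value, group, rank): (11,G3,1), (12,G1,2), (13,G2,3), (14,G1,4.5), (14,G2,4.5), (17,G1,6.5), (17,G3,6.5), (18,G3,8), (19,G2,9), (20,G2,10.5), (20,G3,10.5), (26,G3,12)
Step 2: Sum ranks within each group.
R_1 = 13 (n_1 = 3)
R_2 = 27 (n_2 = 4)
R_3 = 38 (n_3 = 5)
Step 3: H = 12/(N(N+1)) * sum(R_i^2/n_i) - 3(N+1)
     = 12/(12*13) * (13^2/3 + 27^2/4 + 38^2/5) - 3*13
     = 0.076923 * 527.383 - 39
     = 1.567949.
Step 4: Ties present; correction factor C = 1 - 18/(12^3 - 12) = 0.989510. Corrected H = 1.567949 / 0.989510 = 1.584570.
Step 5: Under H0, H ~ chi^2(2); p-value = 0.452809.
Step 6: alpha = 0.05. fail to reject H0.

H = 1.5846, df = 2, p = 0.452809, fail to reject H0.


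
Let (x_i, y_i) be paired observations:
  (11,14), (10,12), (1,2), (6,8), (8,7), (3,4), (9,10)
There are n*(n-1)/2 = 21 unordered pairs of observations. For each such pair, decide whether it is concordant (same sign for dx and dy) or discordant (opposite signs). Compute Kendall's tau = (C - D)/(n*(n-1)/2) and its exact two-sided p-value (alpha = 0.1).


Step 1: Enumerate the 21 unordered pairs (i,j) with i<j and classify each by sign(x_j-x_i) * sign(y_j-y_i).
  (1,2):dx=-1,dy=-2->C; (1,3):dx=-10,dy=-12->C; (1,4):dx=-5,dy=-6->C; (1,5):dx=-3,dy=-7->C
  (1,6):dx=-8,dy=-10->C; (1,7):dx=-2,dy=-4->C; (2,3):dx=-9,dy=-10->C; (2,4):dx=-4,dy=-4->C
  (2,5):dx=-2,dy=-5->C; (2,6):dx=-7,dy=-8->C; (2,7):dx=-1,dy=-2->C; (3,4):dx=+5,dy=+6->C
  (3,5):dx=+7,dy=+5->C; (3,6):dx=+2,dy=+2->C; (3,7):dx=+8,dy=+8->C; (4,5):dx=+2,dy=-1->D
  (4,6):dx=-3,dy=-4->C; (4,7):dx=+3,dy=+2->C; (5,6):dx=-5,dy=-3->C; (5,7):dx=+1,dy=+3->C
  (6,7):dx=+6,dy=+6->C
Step 2: C = 20, D = 1, total pairs = 21.
Step 3: tau = (C - D)/(n(n-1)/2) = (20 - 1)/21 = 0.904762.
Step 4: Exact two-sided p-value (enumerate n! = 5040 permutations of y under H0): p = 0.002778.
Step 5: alpha = 0.1. reject H0.

tau_b = 0.9048 (C=20, D=1), p = 0.002778, reject H0.


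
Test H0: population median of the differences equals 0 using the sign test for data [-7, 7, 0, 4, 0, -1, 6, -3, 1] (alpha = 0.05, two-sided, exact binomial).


Step 1: Discard zero differences. Original n = 9; n_eff = number of nonzero differences = 7.
Nonzero differences (with sign): -7, +7, +4, -1, +6, -3, +1
Step 2: Count signs: positive = 4, negative = 3.
Step 3: Under H0: P(positive) = 0.5, so the number of positives S ~ Bin(7, 0.5).
Step 4: Two-sided exact p-value = sum of Bin(7,0.5) probabilities at or below the observed probability = 1.000000.
Step 5: alpha = 0.05. fail to reject H0.

n_eff = 7, pos = 4, neg = 3, p = 1.000000, fail to reject H0.


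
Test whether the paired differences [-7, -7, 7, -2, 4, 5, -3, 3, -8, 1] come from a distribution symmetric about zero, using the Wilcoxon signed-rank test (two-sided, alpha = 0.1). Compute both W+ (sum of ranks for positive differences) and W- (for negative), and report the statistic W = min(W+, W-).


Step 1: Drop any zero differences (none here) and take |d_i|.
|d| = [7, 7, 7, 2, 4, 5, 3, 3, 8, 1]
Step 2: Midrank |d_i| (ties get averaged ranks).
ranks: |7|->8, |7|->8, |7|->8, |2|->2, |4|->5, |5|->6, |3|->3.5, |3|->3.5, |8|->10, |1|->1
Step 3: Attach original signs; sum ranks with positive sign and with negative sign.
W+ = 8 + 5 + 6 + 3.5 + 1 = 23.5
W- = 8 + 8 + 2 + 3.5 + 10 = 31.5
(Check: W+ + W- = 55 should equal n(n+1)/2 = 55.)
Step 4: Test statistic W = min(W+, W-) = 23.5.
Step 5: Ties in |d|, so use the tie-corrected normal approximation.
        E[W] = n(n+1)/4 = 10*11/4 = 27.5.
        Tie groups: |d|=3 (t=2), |d|=7 (t=3); sum(t^3 - t) = 30.
        Var[W] = n(n+1)(2n+1)/24 - sum(t^3-t)/48 = 2310/24 - 30/48 = 95.625.
        z = (W - E[W]) / sqrt(Var[W]) = (23.5 - 27.5) / 9.7788 = -0.4090.
        Two-sided p = 2*Phi(z) = 0.682504.
Step 6: alpha = 0.1. fail to reject H0.

W+ = 23.5, W- = 31.5, W = min = 23.5, p = 0.682504, fail to reject H0.


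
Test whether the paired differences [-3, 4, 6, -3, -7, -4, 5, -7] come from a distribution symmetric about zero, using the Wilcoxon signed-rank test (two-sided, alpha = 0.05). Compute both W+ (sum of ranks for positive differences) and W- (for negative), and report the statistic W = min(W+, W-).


Step 1: Drop any zero differences (none here) and take |d_i|.
|d| = [3, 4, 6, 3, 7, 4, 5, 7]
Step 2: Midrank |d_i| (ties get averaged ranks).
ranks: |3|->1.5, |4|->3.5, |6|->6, |3|->1.5, |7|->7.5, |4|->3.5, |5|->5, |7|->7.5
Step 3: Attach original signs; sum ranks with positive sign and with negative sign.
W+ = 3.5 + 6 + 5 = 14.5
W- = 1.5 + 1.5 + 7.5 + 3.5 + 7.5 = 21.5
(Check: W+ + W- = 36 should equal n(n+1)/2 = 36.)
Step 4: Test statistic W = min(W+, W-) = 14.5.
Step 5: Ties in |d|, so use the tie-corrected normal approximation.
        E[W] = n(n+1)/4 = 8*9/4 = 18.
        Tie groups: |d|=3 (t=2), |d|=4 (t=2), |d|=7 (t=2); sum(t^3 - t) = 18.
        Var[W] = n(n+1)(2n+1)/24 - sum(t^3-t)/48 = 1224/24 - 18/48 = 50.625.
        z = (W - E[W]) / sqrt(Var[W]) = (14.5 - 18) / 7.1151 = -0.4919.
        Two-sided p = 2*Phi(z) = 0.622783.
Step 6: alpha = 0.05. fail to reject H0.

W+ = 14.5, W- = 21.5, W = min = 14.5, p = 0.622783, fail to reject H0.


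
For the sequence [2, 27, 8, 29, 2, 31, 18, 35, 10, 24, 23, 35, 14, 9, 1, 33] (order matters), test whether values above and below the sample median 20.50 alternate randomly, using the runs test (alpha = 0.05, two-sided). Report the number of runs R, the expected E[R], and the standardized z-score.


Step 1: Compute median = 20.50; label A = above, B = below.
Labels in order: BABABABABAAABBBA  (n_A = 8, n_B = 8)
Step 2: Count runs R = 12.
Step 3: Under H0 (random ordering), E[R] = 2*n_A*n_B/(n_A+n_B) + 1 = 2*8*8/16 + 1 = 9.0000.
        Var[R] = 2*n_A*n_B*(2*n_A*n_B - n_A - n_B) / ((n_A+n_B)^2 * (n_A+n_B-1)) = 14336/3840 = 3.7333.
        SD[R] = 1.9322.
Step 4: Continuity-corrected z = (R - 0.5 - E[R]) / SD[R] = (12 - 0.5 - 9.0000) / 1.9322 = 1.2939.
Step 5: Two-sided p-value via normal approximation = 2*(1 - Phi(|z|)) = 0.195709.
Step 6: alpha = 0.05. fail to reject H0.

R = 12, z = 1.2939, p = 0.195709, fail to reject H0.


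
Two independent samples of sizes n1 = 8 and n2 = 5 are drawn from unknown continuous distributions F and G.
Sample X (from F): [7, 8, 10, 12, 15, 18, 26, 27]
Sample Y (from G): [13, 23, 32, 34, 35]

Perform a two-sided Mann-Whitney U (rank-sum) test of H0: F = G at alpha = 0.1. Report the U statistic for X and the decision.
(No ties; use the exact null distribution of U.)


Step 1: Combine and sort all 13 observations; assign midranks.
sorted (value, group): (7,X), (8,X), (10,X), (12,X), (13,Y), (15,X), (18,X), (23,Y), (26,X), (27,X), (32,Y), (34,Y), (35,Y)
ranks: 7->1, 8->2, 10->3, 12->4, 13->5, 15->6, 18->7, 23->8, 26->9, 27->10, 32->11, 34->12, 35->13
Step 2: Rank sum for X: R1 = 1 + 2 + 3 + 4 + 6 + 7 + 9 + 10 = 42.
Step 3: U_X = R1 - n1(n1+1)/2 = 42 - 8*9/2 = 42 - 36 = 6.
       U_Y = n1*n2 - U_X = 40 - 6 = 34.
Step 4: No ties, so the exact null distribution of U (based on enumerating the C(13,8) = 1287 equally likely rank assignments) gives the two-sided p-value.
Step 5: p-value = 0.045066; compare to alpha = 0.1. reject H0.

U_X = 6, p = 0.045066, reject H0 at alpha = 0.1.


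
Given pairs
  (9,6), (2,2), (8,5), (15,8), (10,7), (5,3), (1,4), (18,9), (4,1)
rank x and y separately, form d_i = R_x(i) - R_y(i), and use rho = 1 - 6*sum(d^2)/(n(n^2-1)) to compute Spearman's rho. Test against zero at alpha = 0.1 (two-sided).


Step 1: Rank x and y separately (midranks; no ties here).
rank(x): 9->6, 2->2, 8->5, 15->8, 10->7, 5->4, 1->1, 18->9, 4->3
rank(y): 6->6, 2->2, 5->5, 8->8, 7->7, 3->3, 4->4, 9->9, 1->1
Step 2: d_i = R_x(i) - R_y(i); compute d_i^2.
  (6-6)^2=0, (2-2)^2=0, (5-5)^2=0, (8-8)^2=0, (7-7)^2=0, (4-3)^2=1, (1-4)^2=9, (9-9)^2=0, (3-1)^2=4
sum(d^2) = 14.
Step 3: rho = 1 - 6*14 / (9*(9^2 - 1)) = 1 - 84/720 = 0.883333.
Step 4: Under H0, t = rho * sqrt((n-2)/(1-rho^2)) = 4.9858 ~ t(7).
Step 5: Two-sided p-value from the t-distribution with 7 df = 0.001591.
Step 6: alpha = 0.1. reject H0.

rho = 0.8833, p = 0.001591, reject H0 at alpha = 0.1.


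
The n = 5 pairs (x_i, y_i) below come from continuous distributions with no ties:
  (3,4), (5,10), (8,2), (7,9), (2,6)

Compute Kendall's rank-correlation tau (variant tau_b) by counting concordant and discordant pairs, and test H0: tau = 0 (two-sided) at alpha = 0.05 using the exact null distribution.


Step 1: Enumerate the 10 unordered pairs (i,j) with i<j and classify each by sign(x_j-x_i) * sign(y_j-y_i).
  (1,2):dx=+2,dy=+6->C; (1,3):dx=+5,dy=-2->D; (1,4):dx=+4,dy=+5->C; (1,5):dx=-1,dy=+2->D
  (2,3):dx=+3,dy=-8->D; (2,4):dx=+2,dy=-1->D; (2,5):dx=-3,dy=-4->C; (3,4):dx=-1,dy=+7->D
  (3,5):dx=-6,dy=+4->D; (4,5):dx=-5,dy=-3->C
Step 2: C = 4, D = 6, total pairs = 10.
Step 3: tau = (C - D)/(n(n-1)/2) = (4 - 6)/10 = -0.200000.
Step 4: Exact two-sided p-value (enumerate n! = 120 permutations of y under H0): p = 0.816667.
Step 5: alpha = 0.05. fail to reject H0.

tau_b = -0.2000 (C=4, D=6), p = 0.816667, fail to reject H0.


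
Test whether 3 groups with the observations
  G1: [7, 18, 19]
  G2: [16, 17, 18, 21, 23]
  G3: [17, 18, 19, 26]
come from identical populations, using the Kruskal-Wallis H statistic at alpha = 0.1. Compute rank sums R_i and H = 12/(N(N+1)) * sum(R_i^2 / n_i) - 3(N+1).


Step 1: Combine all N = 12 observations and assign midranks.
sorted (value, group, rank): (7,G1,1), (16,G2,2), (17,G2,3.5), (17,G3,3.5), (18,G1,6), (18,G2,6), (18,G3,6), (19,G1,8.5), (19,G3,8.5), (21,G2,10), (23,G2,11), (26,G3,12)
Step 2: Sum ranks within each group.
R_1 = 15.5 (n_1 = 3)
R_2 = 32.5 (n_2 = 5)
R_3 = 30 (n_3 = 4)
Step 3: H = 12/(N(N+1)) * sum(R_i^2/n_i) - 3(N+1)
     = 12/(12*13) * (15.5^2/3 + 32.5^2/5 + 30^2/4) - 3*13
     = 0.076923 * 516.333 - 39
     = 0.717949.
Step 4: Ties present; correction factor C = 1 - 36/(12^3 - 12) = 0.979021. Corrected H = 0.717949 / 0.979021 = 0.733333.
Step 5: Under H0, H ~ chi^2(2); p-value = 0.693041.
Step 6: alpha = 0.1. fail to reject H0.

H = 0.7333, df = 2, p = 0.693041, fail to reject H0.


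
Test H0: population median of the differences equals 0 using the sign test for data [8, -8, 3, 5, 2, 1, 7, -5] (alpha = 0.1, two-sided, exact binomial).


Step 1: Discard zero differences. Original n = 8; n_eff = number of nonzero differences = 8.
Nonzero differences (with sign): +8, -8, +3, +5, +2, +1, +7, -5
Step 2: Count signs: positive = 6, negative = 2.
Step 3: Under H0: P(positive) = 0.5, so the number of positives S ~ Bin(8, 0.5).
Step 4: Two-sided exact p-value = sum of Bin(8,0.5) probabilities at or below the observed probability = 0.289062.
Step 5: alpha = 0.1. fail to reject H0.

n_eff = 8, pos = 6, neg = 2, p = 0.289062, fail to reject H0.


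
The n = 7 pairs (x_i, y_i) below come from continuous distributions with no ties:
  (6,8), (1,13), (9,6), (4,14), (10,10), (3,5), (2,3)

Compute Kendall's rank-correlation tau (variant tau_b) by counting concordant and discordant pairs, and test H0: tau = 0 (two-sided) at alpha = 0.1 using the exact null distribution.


Step 1: Enumerate the 21 unordered pairs (i,j) with i<j and classify each by sign(x_j-x_i) * sign(y_j-y_i).
  (1,2):dx=-5,dy=+5->D; (1,3):dx=+3,dy=-2->D; (1,4):dx=-2,dy=+6->D; (1,5):dx=+4,dy=+2->C
  (1,6):dx=-3,dy=-3->C; (1,7):dx=-4,dy=-5->C; (2,3):dx=+8,dy=-7->D; (2,4):dx=+3,dy=+1->C
  (2,5):dx=+9,dy=-3->D; (2,6):dx=+2,dy=-8->D; (2,7):dx=+1,dy=-10->D; (3,4):dx=-5,dy=+8->D
  (3,5):dx=+1,dy=+4->C; (3,6):dx=-6,dy=-1->C; (3,7):dx=-7,dy=-3->C; (4,5):dx=+6,dy=-4->D
  (4,6):dx=-1,dy=-9->C; (4,7):dx=-2,dy=-11->C; (5,6):dx=-7,dy=-5->C; (5,7):dx=-8,dy=-7->C
  (6,7):dx=-1,dy=-2->C
Step 2: C = 12, D = 9, total pairs = 21.
Step 3: tau = (C - D)/(n(n-1)/2) = (12 - 9)/21 = 0.142857.
Step 4: Exact two-sided p-value (enumerate n! = 5040 permutations of y under H0): p = 0.772619.
Step 5: alpha = 0.1. fail to reject H0.

tau_b = 0.1429 (C=12, D=9), p = 0.772619, fail to reject H0.


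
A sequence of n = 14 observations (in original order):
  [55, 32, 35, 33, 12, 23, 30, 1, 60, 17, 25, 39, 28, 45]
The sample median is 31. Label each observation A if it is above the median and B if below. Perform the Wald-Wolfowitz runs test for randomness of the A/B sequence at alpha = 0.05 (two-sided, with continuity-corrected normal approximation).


Step 1: Compute median = 31; label A = above, B = below.
Labels in order: AAAABBBBABBABA  (n_A = 7, n_B = 7)
Step 2: Count runs R = 7.
Step 3: Under H0 (random ordering), E[R] = 2*n_A*n_B/(n_A+n_B) + 1 = 2*7*7/14 + 1 = 8.0000.
        Var[R] = 2*n_A*n_B*(2*n_A*n_B - n_A - n_B) / ((n_A+n_B)^2 * (n_A+n_B-1)) = 8232/2548 = 3.2308.
        SD[R] = 1.7974.
Step 4: Continuity-corrected z = (R + 0.5 - E[R]) / SD[R] = (7 + 0.5 - 8.0000) / 1.7974 = -0.2782.
Step 5: Two-sided p-value via normal approximation = 2*(1 - Phi(|z|)) = 0.780879.
Step 6: alpha = 0.05. fail to reject H0.

R = 7, z = -0.2782, p = 0.780879, fail to reject H0.


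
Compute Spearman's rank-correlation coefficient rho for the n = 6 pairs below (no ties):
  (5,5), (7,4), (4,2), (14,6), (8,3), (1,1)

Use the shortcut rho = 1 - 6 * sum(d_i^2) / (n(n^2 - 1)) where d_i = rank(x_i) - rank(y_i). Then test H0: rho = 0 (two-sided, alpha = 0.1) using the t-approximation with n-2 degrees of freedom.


Step 1: Rank x and y separately (midranks; no ties here).
rank(x): 5->3, 7->4, 4->2, 14->6, 8->5, 1->1
rank(y): 5->5, 4->4, 2->2, 6->6, 3->3, 1->1
Step 2: d_i = R_x(i) - R_y(i); compute d_i^2.
  (3-5)^2=4, (4-4)^2=0, (2-2)^2=0, (6-6)^2=0, (5-3)^2=4, (1-1)^2=0
sum(d^2) = 8.
Step 3: rho = 1 - 6*8 / (6*(6^2 - 1)) = 1 - 48/210 = 0.771429.
Step 4: Under H0, t = rho * sqrt((n-2)/(1-rho^2)) = 2.4247 ~ t(4).
Step 5: Two-sided p-value from the t-distribution with 4 df = 0.072397.
Step 6: alpha = 0.1. reject H0.

rho = 0.7714, p = 0.072397, reject H0 at alpha = 0.1.


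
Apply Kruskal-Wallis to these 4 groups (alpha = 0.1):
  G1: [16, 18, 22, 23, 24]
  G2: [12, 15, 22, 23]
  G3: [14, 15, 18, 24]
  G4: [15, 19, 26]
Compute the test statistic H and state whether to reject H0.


Step 1: Combine all N = 16 observations and assign midranks.
sorted (value, group, rank): (12,G2,1), (14,G3,2), (15,G2,4), (15,G3,4), (15,G4,4), (16,G1,6), (18,G1,7.5), (18,G3,7.5), (19,G4,9), (22,G1,10.5), (22,G2,10.5), (23,G1,12.5), (23,G2,12.5), (24,G1,14.5), (24,G3,14.5), (26,G4,16)
Step 2: Sum ranks within each group.
R_1 = 51 (n_1 = 5)
R_2 = 28 (n_2 = 4)
R_3 = 28 (n_3 = 4)
R_4 = 29 (n_4 = 3)
Step 3: H = 12/(N(N+1)) * sum(R_i^2/n_i) - 3(N+1)
     = 12/(16*17) * (51^2/5 + 28^2/4 + 28^2/4 + 29^2/3) - 3*17
     = 0.044118 * 1192.53 - 51
     = 1.611765.
Step 4: Ties present; correction factor C = 1 - 48/(16^3 - 16) = 0.988235. Corrected H = 1.611765 / 0.988235 = 1.630952.
Step 5: Under H0, H ~ chi^2(3); p-value = 0.652392.
Step 6: alpha = 0.1. fail to reject H0.

H = 1.6310, df = 3, p = 0.652392, fail to reject H0.


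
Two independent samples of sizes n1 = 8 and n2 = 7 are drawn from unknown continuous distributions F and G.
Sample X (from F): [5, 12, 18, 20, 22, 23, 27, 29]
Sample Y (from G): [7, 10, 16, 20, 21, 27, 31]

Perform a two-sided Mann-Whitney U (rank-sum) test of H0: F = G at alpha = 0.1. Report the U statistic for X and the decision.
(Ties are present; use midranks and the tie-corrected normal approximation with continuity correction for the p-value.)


Step 1: Combine and sort all 15 observations; assign midranks.
sorted (value, group): (5,X), (7,Y), (10,Y), (12,X), (16,Y), (18,X), (20,X), (20,Y), (21,Y), (22,X), (23,X), (27,X), (27,Y), (29,X), (31,Y)
ranks: 5->1, 7->2, 10->3, 12->4, 16->5, 18->6, 20->7.5, 20->7.5, 21->9, 22->10, 23->11, 27->12.5, 27->12.5, 29->14, 31->15
Step 2: Rank sum for X: R1 = 1 + 4 + 6 + 7.5 + 10 + 11 + 12.5 + 14 = 66.
Step 3: U_X = R1 - n1(n1+1)/2 = 66 - 8*9/2 = 66 - 36 = 30.
       U_Y = n1*n2 - U_X = 56 - 30 = 26.
Step 4: Ties are present, so use the tie-corrected normal approximation (with continuity correction) for the p-value.
Step 5: p-value = 0.861942; compare to alpha = 0.1. fail to reject H0.

U_X = 30, p = 0.861942, fail to reject H0 at alpha = 0.1.
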